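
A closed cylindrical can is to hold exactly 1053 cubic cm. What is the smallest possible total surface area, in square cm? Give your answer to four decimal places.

572.9721

With radius r and height h, πr²h = 1053 so h = 1053/(πr²), and S(r) = 2πr² + 2πrh = 2πr² + 2·1053/r.
S'(r) = 4πr − 2·1053/r² = 0 ⇒ r³ = 1053/(2π), so r ≈ 5.5134 and h = 2r ≈ 11.0267.
S''(r) = 4π + 4·1053/r³ > 0, so this is the minimum; S ≈ 572.9721.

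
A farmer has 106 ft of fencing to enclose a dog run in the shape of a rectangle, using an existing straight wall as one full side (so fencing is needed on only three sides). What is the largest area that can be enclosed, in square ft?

2809/2

Let the sides perpendicular to the wall have length x and the parallel side y, so 2x + y = 106 and the area is A = xy = x(106 − 2x).
A'(x) = 106 − 4x = 0 gives x = 53/2, and A''(x) = −4 < 0 confirms a maximum.
Then y = 106 − 2·53/2 = 53 and A = 2809/2.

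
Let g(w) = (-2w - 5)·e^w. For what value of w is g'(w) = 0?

-7/2

By the product rule, g'(w) = (-2w - 7)·e^w. Since e^w > 0, the only critical point is w = -7/2.
g''(-7/2) has the same sign as -2 < 0, so this is a local maximum.
g(-7/2) = (2)·e^(-7/2) ≈ 0.0604.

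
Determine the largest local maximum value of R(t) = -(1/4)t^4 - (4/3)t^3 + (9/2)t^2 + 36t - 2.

361/4

R'(t) = -t^3 - 4t^2 + 9t + 36 = 0 at t = -4, -3, 3.
Since R''(t) = -3t^2 - 8t + 9, we get R''(-4) = -7 < 0 ⇒ local maximum; R''(-3) = 6 > 0 ⇒ local minimum; R''(3) = -42 < 0 ⇒ local maximum.
Thus R has its largest local maximum at t = 3, with value 361/4.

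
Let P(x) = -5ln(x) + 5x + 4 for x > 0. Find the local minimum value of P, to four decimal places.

P'(x) = -5/x + 5 = 0 gives x = 1.
P''(x) = 5/x², which is positive for x > 0, so this is a local minimum.
P(1) = -5·ln(1) + 5 + 4 ≈ 9.0000.

9.0000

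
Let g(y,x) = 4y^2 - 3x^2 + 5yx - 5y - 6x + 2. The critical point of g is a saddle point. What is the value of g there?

65/73

∂g/∂y = 8y + 5x - 5 = 0 and ∂g/∂x = 5y - 6x - 6 = 0, so (y, x) = (60/73, -23/73).
The Hessian has g_{yy} = 8, g_{xx} = -6, g_{yx} = 5, giving D = -73 < 0, so the point is a saddle point.
g(60/73, -23/73) = 65/73.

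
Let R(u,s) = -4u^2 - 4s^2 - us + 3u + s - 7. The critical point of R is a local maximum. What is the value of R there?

∂R/∂u = -8u - s + 3 = 0 and ∂R/∂s = -u - 8s + 1 = 0, so (u, s) = (23/63, 5/63).
The Hessian has R_{uu} = -8, R_{ss} = -8, R_{us} = -1, giving D = 63 > 0 with R_{uu} < 0, so the point is a local maximum.
R(23/63, 5/63) = -404/63.

-404/63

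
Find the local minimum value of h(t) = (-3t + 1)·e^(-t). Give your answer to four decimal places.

Differentiating with the product rule gives h'(t) = (3t - 4)·e^(-t). Since e^(-t) > 0, the only critical point is t = 4/3.
h''(4/3) has the same sign as 3 > 0, so this is a local minimum.
h(4/3) = (-3)·e^(-4/3) ≈ -0.7908.

-0.7908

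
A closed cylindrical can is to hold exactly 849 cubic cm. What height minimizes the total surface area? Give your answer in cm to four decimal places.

With radius r and height h, πr²h = 849 so h = 849/(πr²), and S(r) = 2πr² + 2πrh = 2πr² + 2·849/r.
S'(r) = 4πr − 2·849/r² = 0 ⇒ r³ = 849/(2π), so r ≈ 5.1315 and h = 2r ≈ 10.2630.
S''(r) = 4π + 4·849/r³ > 0, so this is the minimum; S ≈ 496.3481.

10.2630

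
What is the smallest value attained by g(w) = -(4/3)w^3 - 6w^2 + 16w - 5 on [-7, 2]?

g'(w) = -4w^2 - 12w + 16, which vanishes at w = -4 and w = 1.
Evaluating at the critical points and endpoints: g(-7) = 139/3,  g(-4) = -239/3,  g(1) = 11/3,  g(2) = -23/3.
Hence the absolute minimum is -239/3 at w = -4.

-239/3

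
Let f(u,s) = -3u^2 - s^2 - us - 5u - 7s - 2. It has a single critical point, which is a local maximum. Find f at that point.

115/11

∂f/∂u = -6u - s - 5 = 0 and ∂f/∂s = -u - 2s - 7 = 0, so (u, s) = (-3/11, -37/11).
The Hessian has f_{uu} = -6, f_{ss} = -2, f_{us} = -1, giving D = 11 > 0 with f_{uu} < 0, so the point is a local maximum.
f(-3/11, -37/11) = 115/11.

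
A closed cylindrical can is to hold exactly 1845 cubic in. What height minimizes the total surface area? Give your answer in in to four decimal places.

13.2934

With radius r and height h, πr²h = 1845 so h = 1845/(πr²), and S(r) = 2πr² + 2πrh = 2πr² + 2·1845/r.
S'(r) = 4πr − 2·1845/r² = 0 ⇒ r³ = 1845/(2π), so r ≈ 6.6467 and h = 2r ≈ 13.2934.
S''(r) = 4π + 4·1845/r³ > 0, so this is the minimum; S ≈ 832.7452.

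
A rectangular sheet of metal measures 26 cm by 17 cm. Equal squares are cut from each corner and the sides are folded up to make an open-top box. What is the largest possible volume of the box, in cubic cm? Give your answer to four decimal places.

665.9477

With cut size x, the volume is V(x) = x(26 − 2x)(17 − 2x) for 0 < x < 8.5.
V'(x) = 12x^2 − 172x + 442. Setting V'(x) = 0 gives x ≈ 3.3551 (the root in (0, 8.5)).
V''(x) = 24x − 172 is negative there, so this is the maximum; V ≈ 665.9477.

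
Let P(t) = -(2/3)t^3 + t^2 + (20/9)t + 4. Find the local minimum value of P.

256/81

Critical points: P'(t) = -2t^2 + 2t + 20/9 vanishes at t = -2/3, 5/3.
P''(t) = -4t + 2. P''(-2/3) = 14/3 > 0 ⇒ local minimum; P''(5/3) = -14/3 < 0 ⇒ local maximum.
Thus P has its local minimum at t = -2/3, with value 256/81.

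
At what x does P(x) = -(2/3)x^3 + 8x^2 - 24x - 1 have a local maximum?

P'(x) = -2x^2 + 16x - 24 = 0 at x = 2, 6.
Second-derivative test with P''(x) = -4x + 16: P''(2) = 8 > 0 ⇒ local minimum; P''(6) = -8 < 0 ⇒ local maximum.
The local maximum is P(6) = -1.

6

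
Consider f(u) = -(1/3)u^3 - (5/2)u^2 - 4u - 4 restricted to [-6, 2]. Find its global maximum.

2

f'(u) = -u^2 - 5u - 4, which vanishes at u = -4 and u = -1.
Evaluating at the critical points and endpoints: f(-6) = 2; f(-4) = -20/3; f(-1) = -13/6; f(2) = -74/3.
The maximum over the interval is 2, attained at u = -6.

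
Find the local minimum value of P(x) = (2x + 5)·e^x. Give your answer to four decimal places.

By the product rule, P'(x) = (2x + 7)·e^x. Since e^x > 0, the only critical point is x = -7/2.
P''(-7/2) has the same sign as 2 > 0, so this is a local minimum.
P(-7/2) = (-2)·e^(-7/2) ≈ -0.0604.

-0.0604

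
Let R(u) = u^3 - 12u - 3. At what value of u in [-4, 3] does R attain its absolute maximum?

-2

R'(u) = 3u^2 - 12, which vanishes at u = -2 and u = 2.
Evaluating at the critical points and endpoints: R(-4) = -19,  R(-2) = 13,  R(2) = -19,  R(3) = -12.
The maximum over the interval is 13, attained at u = -2.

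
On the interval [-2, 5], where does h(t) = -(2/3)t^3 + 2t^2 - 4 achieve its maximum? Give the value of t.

The derivative is -2t^2 + 4t, which vanishes at t = 0 and t = 2.
Compare values at every candidate in [-2, 5]: h(-2) = 28/3,  h(0) = -4,  h(2) = -4/3,  h(5) = -112/3.
Hence the absolute maximum is 28/3 at t = -2.

-2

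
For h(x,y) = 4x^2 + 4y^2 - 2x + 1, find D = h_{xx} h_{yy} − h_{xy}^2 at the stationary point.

∂h/∂x = 8x - 2 = 0 and ∂h/∂y = 8y = 0, so (x, y) = (1/4, 0).
The Hessian has h_{xx} = 8, h_{yy} = 8, h_{xy} = 0, giving D = 64 > 0 with h_{xx} > 0, so the point is a local minimum.
D = (8)·(8) − (0)^2 = 64.

64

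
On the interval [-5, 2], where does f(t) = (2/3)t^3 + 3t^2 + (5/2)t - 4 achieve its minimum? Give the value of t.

f'(t) = 2t^2 + 6t + 5/2, which vanishes at t = -5/2 and t = -1/2.
Evaluating at the critical points and endpoints: f(-5) = -149/6, f(-5/2) = -23/12, f(-1/2) = -55/12, f(2) = 55/3.
Hence the absolute minimum is -149/6 at t = -5.

-5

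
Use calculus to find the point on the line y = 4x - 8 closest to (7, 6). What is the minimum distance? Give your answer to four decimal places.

Minimize D(x)^2 = (x - 7)^2 + (4x - 14)^2.
d/dx[D^2] = 2(x - 7) + 2·4·(4x - 14) = 0 ⇒ x = 63/17.
Then y = 116/17 and the distance is √(196/17) ≈ 3.3955.

3.3955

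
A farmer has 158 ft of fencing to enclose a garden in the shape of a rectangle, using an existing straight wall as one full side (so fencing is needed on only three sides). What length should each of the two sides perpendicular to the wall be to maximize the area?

Let the sides perpendicular to the wall have length x and the parallel side y, so 2x + y = 158 and the area is A = xy = x(158 − 2x).
A'(x) = 158 − 4x = 0 gives x = 79/2, and A''(x) = −4 < 0 confirms a maximum.
Then y = 158 − 2·79/2 = 79 and A = 6241/2.

79/2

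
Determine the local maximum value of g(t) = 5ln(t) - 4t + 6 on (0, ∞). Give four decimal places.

2.1157

g'(t) = 5/t − 4 = 0 gives t = 5/4.
g''(t) = -5/t², which is negative for t > 0, so this is a local maximum.
g(5/4) = 5·ln(5/4) - 5 + 6 ≈ 2.1157.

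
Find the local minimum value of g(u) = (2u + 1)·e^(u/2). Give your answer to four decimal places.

By the product rule, g'(u) = (u + 5/2)·e^(u/2). Since e^(u/2) > 0, the only critical point is u = -5/2.
g''(-5/2) has the same sign as 1 > 0, so this is a local minimum.
g(-5/2) = (-4)·e^(-5/4) ≈ -1.1460.

-1.1460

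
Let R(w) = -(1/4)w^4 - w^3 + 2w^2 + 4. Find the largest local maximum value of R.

Critical points: R'(w) = -w^3 - 3w^2 + 4w vanishes at w = -4, 0, 1.
R''(w) = -3w^2 - 6w + 4. R''(-4) = -20 < 0 ⇒ local maximum; R''(0) = 4 > 0 ⇒ local minimum; R''(1) = -5 < 0 ⇒ local maximum.
So the largest local maximum value is R(-4) = 36.

36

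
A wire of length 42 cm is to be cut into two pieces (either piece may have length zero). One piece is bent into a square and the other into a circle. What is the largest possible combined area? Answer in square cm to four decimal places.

140.3747

Let x be the length used for the square. Square side x/4; circle radius (42−x)/(2π).
A(x) = (x/4)² + π·((42−x)/(2π))² = x²/16 + (42−x)²/(4π) for 0 ≤ x ≤ 42. A'(x) = x/8 − (42−x)/(2π) = 0 gives x = 4·42/(π+4) ≈ 23.5242.
A'' > 0, so the interior critical point is a minimum; the maximum is at an endpoint. A(0) = 140.3747 and A(42) = 110.2500, so the largest area is 140.3747.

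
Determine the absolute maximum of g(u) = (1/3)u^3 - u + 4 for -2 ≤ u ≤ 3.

10

The derivative is u^2 - 1, which vanishes at u = -1 and u = 1.
Evaluating at the critical points and endpoints: g(-2) = 10/3, g(-1) = 14/3, g(1) = 10/3, g(3) = 10.
Hence the absolute maximum is 10 at u = 3.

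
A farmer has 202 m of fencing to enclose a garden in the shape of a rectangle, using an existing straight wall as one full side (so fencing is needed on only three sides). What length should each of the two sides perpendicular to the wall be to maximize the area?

Let the sides perpendicular to the wall have length x and the parallel side y, so 2x + y = 202 and the area is A = xy = x(202 − 2x).
A'(x) = 202 − 4x = 0 gives x = 101/2, and A''(x) = −4 < 0 confirms a maximum.
Then y = 202 − 2·101/2 = 101 and A = 10201/2.

101/2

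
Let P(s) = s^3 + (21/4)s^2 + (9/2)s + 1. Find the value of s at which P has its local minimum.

-1/2

Critical points: P'(s) = 3s^2 + (21/2)s + 9/2 vanishes at s = -3, -1/2.
P''(s) = 6s + 21/2. P''(-3) = -15/2 < 0 ⇒ local maximum; P''(-1/2) = 15/2 > 0 ⇒ local minimum.
The local minimum is P(-1/2) = -1/16.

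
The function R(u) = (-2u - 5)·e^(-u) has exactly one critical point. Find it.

-3/2

R'(u) = (-2)·e^(-u) + (-2u - 5)·(-1)·e^(-u) = (2u + 3)·e^(-u). Since e^(-u) > 0, the only critical point is u = -3/2.
R''(-3/2) has the same sign as 2 > 0, so this is a local minimum.
R(-3/2) = (-2)·e^(3/2) ≈ -8.9634.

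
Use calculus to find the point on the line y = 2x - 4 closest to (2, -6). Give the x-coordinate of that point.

-2/5

Minimize D(x)^2 = (x - 2)^2 + (2x + 2)^2.
d/dx[D^2] = 2(x - 2) + 2·2·(2x + 2) = 0 ⇒ x = -2/5.
Then y = -24/5 and the distance is √(36/5) ≈ 2.6833.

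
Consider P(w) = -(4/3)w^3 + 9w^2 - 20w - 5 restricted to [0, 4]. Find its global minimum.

-79/3

Differentiating, P'(w) = -4w^2 + 18w - 20; which vanishes at w = 2 and w = 5/2.
Evaluating at the critical points and endpoints: P(0) = -5; P(2) = -59/3; P(5/2) = -235/12; P(4) = -79/3.
The minimum over the interval is -79/3, attained at w = 4.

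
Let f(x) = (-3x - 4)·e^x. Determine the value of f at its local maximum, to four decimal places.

By the product rule, f'(x) = (-3x - 7)·e^x. Since e^x > 0, the only critical point is x = -7/3.
f''(-7/3) has the same sign as -3 < 0, so this is a local maximum.
f(-7/3) = (3)·e^(-7/3) ≈ 0.2909.

0.2909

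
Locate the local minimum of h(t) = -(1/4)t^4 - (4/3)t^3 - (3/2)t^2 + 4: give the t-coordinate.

-1

h'(t) = -t^3 - 4t^2 - 3t. Setting h'(t) = 0 gives t ∈ {-3, -1, 0}.
h''(t) = -3t^2 - 8t - 3. h''(-3) = -6 < 0 ⇒ local maximum; h''(-1) = 2 > 0 ⇒ local minimum; h''(0) = -3 < 0 ⇒ local maximum.
The local minimum is h(-1) = 43/12.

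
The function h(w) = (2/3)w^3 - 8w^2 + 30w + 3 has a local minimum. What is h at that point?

h'(w) = 2w^2 - 16w + 30. Setting h'(w) = 0 gives w ∈ {3, 5}.
Since h''(w) = 4w - 16, we get h''(3) = -4 < 0 ⇒ local maximum; h''(5) = 4 > 0 ⇒ local minimum.
The local minimum is h(5) = 109/3.

109/3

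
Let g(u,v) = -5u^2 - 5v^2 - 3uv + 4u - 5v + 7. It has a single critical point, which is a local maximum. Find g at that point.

902/91

∂g/∂u = -10u - 3v + 4 = 0 and ∂g/∂v = -3u - 10v - 5 = 0, so (u, v) = (55/91, -62/91).
The Hessian has g_{uu} = -10, g_{vv} = -10, g_{uv} = -3, giving D = 91 > 0 with g_{uu} < 0, so the point is a local maximum.
g(55/91, -62/91) = 902/91.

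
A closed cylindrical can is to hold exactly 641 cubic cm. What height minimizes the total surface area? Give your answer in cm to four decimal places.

9.3452

With radius r and height h, πr²h = 641 so h = 641/(πr²), and S(r) = 2πr² + 2πrh = 2πr² + 2·641/r.
S'(r) = 4πr − 2·641/r² = 0 ⇒ r³ = 641/(2π), so r ≈ 4.6726 and h = 2r ≈ 9.3452.
S''(r) = 4π + 4·641/r³ > 0, so this is the minimum; S ≈ 411.5474.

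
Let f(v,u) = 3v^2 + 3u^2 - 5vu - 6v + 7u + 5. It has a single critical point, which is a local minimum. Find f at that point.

10/11

∂f/∂v = 6v - 5u - 6 = 0 and ∂f/∂u = -5v + 6u + 7 = 0, so (v, u) = (1/11, -12/11).
The Hessian has f_{vv} = 6, f_{uu} = 6, f_{vu} = -5, giving D = 11 > 0 with f_{vv} > 0, so the point is a local minimum.
f(1/11, -12/11) = 10/11.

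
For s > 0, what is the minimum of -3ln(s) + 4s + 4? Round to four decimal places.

h'(s) = -3/s + 4 = 0 gives s = 3/4.
h''(s) = 3/s², which is positive for s > 0, so this is a local minimum.
h(3/4) = -3·ln(3/4) + 3 + 4 ≈ 7.8630.

7.8630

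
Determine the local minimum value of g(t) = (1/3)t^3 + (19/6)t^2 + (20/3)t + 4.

g'(t) = t^2 + (19/3)t + 20/3. Setting g'(t) = 0 gives t ∈ {-5, -4/3}.
g''(t) = 2t + 19/3. g''(-5) = -11/3 < 0 ⇒ local maximum; g''(-4/3) = 11/3 > 0 ⇒ local minimum.
Thus g has its local minimum at t = -4/3, with value -4/81.

-4/81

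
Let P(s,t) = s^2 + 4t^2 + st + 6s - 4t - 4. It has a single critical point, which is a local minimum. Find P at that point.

∂P/∂s = 2s + t + 6 = 0 and ∂P/∂t = s + 8t - 4 = 0, so (s, t) = (-52/15, 14/15).
The Hessian has P_{ss} = 2, P_{tt} = 8, P_{st} = 1, giving D = 15 > 0 with P_{ss} > 0, so the point is a local minimum.
P(-52/15, 14/15) = -244/15.

-244/15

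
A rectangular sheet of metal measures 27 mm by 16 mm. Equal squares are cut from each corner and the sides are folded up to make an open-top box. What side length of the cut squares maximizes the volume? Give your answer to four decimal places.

3.2473

With cut size x, the volume is V(x) = x(27 − 2x)(16 − 2x) for 0 < x < 8.
V'(x) = 12x^2 − 172x + 432. Setting V'(x) = 0 gives x ≈ 3.2473 (the root in (0, 8)).
V''(x) = 24x − 172 is negative there, so this is the maximum; V ≈ 632.9378.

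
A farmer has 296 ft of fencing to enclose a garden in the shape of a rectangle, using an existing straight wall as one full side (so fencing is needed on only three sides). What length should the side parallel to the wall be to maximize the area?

Let the sides perpendicular to the wall have length x and the parallel side y, so 2x + y = 296 and the area is A = xy = x(296 − 2x).
A'(x) = 296 − 4x = 0 gives x = 74, and A''(x) = −4 < 0 confirms a maximum.
Then y = 296 − 2·74 = 148 and A = 10952.

148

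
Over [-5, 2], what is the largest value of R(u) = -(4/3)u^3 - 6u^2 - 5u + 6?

The derivative is -4u^2 - 12u - 5, which vanishes at u = -5/2 and u = -1/2.
Candidates: R(-5) = 143/3,  R(-5/2) = 11/6,  R(-1/2) = 43/6,  R(2) = -116/3.
So the maximum is R(-5) = 143/3.

143/3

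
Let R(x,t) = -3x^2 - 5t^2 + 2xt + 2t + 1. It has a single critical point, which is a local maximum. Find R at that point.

17/14

∂R/∂x = -6x + 2t = 0 and ∂R/∂t = 2x - 10t + 2 = 0, so (x, t) = (1/14, 3/14).
The Hessian has R_{xx} = -6, R_{tt} = -10, R_{xt} = 2, giving D = 56 > 0 with R_{xx} < 0, so the point is a local maximum.
R(1/14, 3/14) = 17/14.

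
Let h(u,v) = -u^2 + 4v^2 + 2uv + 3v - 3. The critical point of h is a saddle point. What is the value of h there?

-69/20

∂h/∂u = -2u + 2v = 0 and ∂h/∂v = 2u + 8v + 3 = 0, so (u, v) = (-3/10, -3/10).
The Hessian has h_{uu} = -2, h_{vv} = 8, h_{uv} = 2, giving D = -20 < 0, so the point is a saddle point.
h(-3/10, -3/10) = -69/20.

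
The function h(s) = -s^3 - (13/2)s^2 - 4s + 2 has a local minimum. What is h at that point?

-22

h'(s) = -3s^2 - 13s - 4. Setting h'(s) = 0 gives s ∈ {-4, -1/3}.
h''(s) = -6s - 13. h''(-4) = 11 > 0 ⇒ local minimum; h''(-1/3) = -11 < 0 ⇒ local maximum.
Thus h has its local minimum at s = -4, with value -22.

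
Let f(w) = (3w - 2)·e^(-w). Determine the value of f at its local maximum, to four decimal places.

0.5666

By the product rule, f'(w) = (-3w + 5)·e^(-w). Since e^(-w) > 0, the only critical point is w = 5/3.
f''(5/3) has the same sign as -3 < 0, so this is a local maximum.
f(5/3) = (3)·e^(-5/3) ≈ 0.5666.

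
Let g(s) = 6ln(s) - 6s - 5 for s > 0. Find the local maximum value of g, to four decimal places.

g'(s) = 6/s − 6 = 0 gives s = 1.
g''(s) = -6/s², which is negative for s > 0, so this is a local maximum.
g(1) = 6·ln(1) - 6 - 5 ≈ -11.0000.

-11.0000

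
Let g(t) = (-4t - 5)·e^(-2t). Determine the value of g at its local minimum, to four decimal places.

Differentiating with the product rule gives g'(t) = (8t + 6)·e^(-2t). Since e^(-2t) > 0, the only critical point is t = -3/4.
g''(-3/4) has the same sign as 8 > 0, so this is a local minimum.
g(-3/4) = (-2)·e^(3/2) ≈ -8.9634.

-8.9634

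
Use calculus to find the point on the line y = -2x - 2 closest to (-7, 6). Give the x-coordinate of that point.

Minimize D(x)^2 = (x + 7)^2 + (-2x - 8)^2.
d/dx[D^2] = 2(x + 7) + 2·(-2)·(-2x - 8) = 0 ⇒ x = -23/5.
Then y = 36/5 and the distance is √(36/5) ≈ 2.6833.

-23/5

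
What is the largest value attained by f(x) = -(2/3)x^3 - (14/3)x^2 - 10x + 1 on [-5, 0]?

53/3

Differentiating, f'(x) = -2x^2 - (28/3)x - 10; which vanishes at x = -3 and x = -5/3.
Compare values at every candidate in [-5, 0]: f(-5) = 53/3, f(-3) = 7, f(-5/3) = 631/81, f(0) = 1.
Hence the absolute maximum is 53/3 at x = -5.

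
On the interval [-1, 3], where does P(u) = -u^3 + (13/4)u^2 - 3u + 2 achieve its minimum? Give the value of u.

3

P'(u) = -3u^2 + (13/2)u - 3, which vanishes at u = 2/3 and u = 3/2.
Compare values at every candidate in [-1, 3]: P(-1) = 37/4, P(2/3) = 31/27, P(3/2) = 23/16, P(3) = -19/4.
Hence the absolute minimum is -19/4 at u = 3.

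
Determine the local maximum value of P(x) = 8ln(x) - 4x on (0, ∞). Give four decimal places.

P'(x) = 8/x − 4 = 0 gives x = 2.
P''(x) = -8/x², which is negative for x > 0, so this is a local maximum.
P(2) = 8·ln(2) - 8 ≈ -2.4548.

-2.4548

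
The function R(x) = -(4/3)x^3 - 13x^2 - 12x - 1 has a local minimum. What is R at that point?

-109

Critical points: R'(x) = -4x^2 - 26x - 12 vanishes at x = -6, -1/2.
Since R''(x) = -8x - 26, we get R''(-6) = 22 > 0 ⇒ local minimum; R''(-1/2) = -22 < 0 ⇒ local maximum.
So the local minimum value is R(-6) = -109.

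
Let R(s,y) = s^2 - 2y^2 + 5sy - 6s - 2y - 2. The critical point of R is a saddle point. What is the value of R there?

-194/33

∂R/∂s = 2s + 5y - 6 = 0 and ∂R/∂y = 5s - 4y - 2 = 0, so (s, y) = (34/33, 26/33).
The Hessian has R_{ss} = 2, R_{yy} = -4, R_{sy} = 5, giving D = -33 < 0, so the point is a saddle point.
R(34/33, 26/33) = -194/33.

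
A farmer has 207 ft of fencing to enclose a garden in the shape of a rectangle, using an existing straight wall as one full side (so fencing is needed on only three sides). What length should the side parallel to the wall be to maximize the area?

207/2

Let the sides perpendicular to the wall have length x and the parallel side y, so 2x + y = 207 and the area is A = xy = x(207 − 2x).
A'(x) = 207 − 4x = 0 gives x = 207/4, and A''(x) = −4 < 0 confirms a maximum.
Then y = 207 − 2·207/4 = 207/2 and A = 42849/8.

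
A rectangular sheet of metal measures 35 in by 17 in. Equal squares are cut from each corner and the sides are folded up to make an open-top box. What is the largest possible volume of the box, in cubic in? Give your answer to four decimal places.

980.7962

With cut size x, the volume is V(x) = x(35 − 2x)(17 − 2x) for 0 < x < 8.5.
V'(x) = 12x^2 − 208x + 595. Setting V'(x) = 0 gives x ≈ 3.6142 (the root in (0, 8.5)).
V''(x) = 24x − 208 is negative there, so this is the maximum; V ≈ 980.7962.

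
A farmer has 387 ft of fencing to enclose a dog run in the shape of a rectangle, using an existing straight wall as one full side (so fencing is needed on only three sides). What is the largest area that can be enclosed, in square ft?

149769/8

Let the sides perpendicular to the wall have length x and the parallel side y, so 2x + y = 387 and the area is A = xy = x(387 − 2x).
A'(x) = 387 − 4x = 0 gives x = 387/4, and A''(x) = −4 < 0 confirms a maximum.
Then y = 387 − 2·387/4 = 387/2 and A = 149769/8.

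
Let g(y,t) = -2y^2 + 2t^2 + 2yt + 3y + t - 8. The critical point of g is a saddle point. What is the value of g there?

∂g/∂y = -4y + 2t + 3 = 0 and ∂g/∂t = 2y + 4t + 1 = 0, so (y, t) = (1/2, -1/2).
The Hessian has g_{yy} = -4, g_{tt} = 4, g_{yt} = 2, giving D = -20 < 0, so the point is a saddle point.
g(1/2, -1/2) = -15/2.

-15/2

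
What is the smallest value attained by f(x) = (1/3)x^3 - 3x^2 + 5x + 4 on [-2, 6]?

-62/3

f'(x) = x^2 - 6x + 5, which vanishes at x = 1 and x = 5.
Candidates: f(-2) = -62/3; f(1) = 19/3; f(5) = -13/3; f(6) = -2.
Hence the absolute minimum is -62/3 at x = -2.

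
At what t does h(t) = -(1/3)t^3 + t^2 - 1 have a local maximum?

h'(t) = -t^2 + 2t = 0 at t = 0, 2.
h''(t) = -2t + 2. h''(0) = 2 > 0 ⇒ local minimum; h''(2) = -2 < 0 ⇒ local maximum.
Thus h has its local maximum at t = 2, with value 1/3.

2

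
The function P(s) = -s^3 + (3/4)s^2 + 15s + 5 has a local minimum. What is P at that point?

Critical points: P'(s) = -3s^2 + (3/2)s + 15 vanishes at s = -2, 5/2.
Since P''(s) = -6s + 3/2, we get P''(-2) = 27/2 > 0 ⇒ local minimum; P''(5/2) = -27/2 < 0 ⇒ local maximum.
Thus P has its local minimum at s = -2, with value -14.

-14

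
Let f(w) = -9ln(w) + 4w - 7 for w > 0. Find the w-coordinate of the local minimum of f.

9/4

f'(w) = -9/w + 4 = 0 gives w = 9/4.
f''(w) = 9/w², which is positive for w > 0, so this is a local minimum.
f(9/4) = -9·ln(9/4) + 9 - 7 ≈ -5.2984.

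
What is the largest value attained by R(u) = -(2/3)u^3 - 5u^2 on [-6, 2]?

0

The derivative is -2u^2 - 10u, which vanishes at u = -5 and u = 0.
Compare values at every candidate in [-6, 2]: R(-6) = -36; R(-5) = -125/3; R(0) = 0; R(2) = -76/3.
The maximum over the interval is 0, attained at u = 0.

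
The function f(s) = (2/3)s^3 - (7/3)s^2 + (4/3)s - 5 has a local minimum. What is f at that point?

f'(s) = 2s^2 - (14/3)s + 4/3. Setting f'(s) = 0 gives s ∈ {1/3, 2}.
Second-derivative test with f''(s) = 4s - 14/3: f''(1/3) = -10/3 < 0 ⇒ local maximum; f''(2) = 10/3 > 0 ⇒ local minimum.
Thus f has its local minimum at s = 2, with value -19/3.

-19/3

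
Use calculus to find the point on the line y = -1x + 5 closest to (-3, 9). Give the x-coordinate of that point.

Minimize D(x)^2 = (x + 3)^2 + (-x - 4)^2.
d/dx[D^2] = 2(x + 3) + 2·(-1)·(-x - 4) = 0 ⇒ x = -7/2.
Then y = 17/2 and the distance is √(1/2) ≈ 0.7071.

-7/2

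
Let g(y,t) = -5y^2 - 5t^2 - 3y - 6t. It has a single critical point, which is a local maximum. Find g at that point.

9/4

∂g/∂y = -10y - 3 = 0 and ∂g/∂t = -10t - 6 = 0, so (y, t) = (-3/10, -3/5).
The Hessian has g_{yy} = -10, g_{tt} = -10, g_{yt} = 0, giving D = 100 > 0 with g_{yy} < 0, so the point is a local maximum.
g(-3/10, -3/5) = 9/4.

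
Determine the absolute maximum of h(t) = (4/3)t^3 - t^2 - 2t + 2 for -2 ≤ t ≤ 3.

h'(t) = 4t^2 - 2t - 2, which vanishes at t = -1/2 and t = 1.
Evaluating at the critical points and endpoints: h(-2) = -26/3,  h(-1/2) = 31/12,  h(1) = 1/3,  h(3) = 23.
Hence the absolute maximum is 23 at t = 3.

23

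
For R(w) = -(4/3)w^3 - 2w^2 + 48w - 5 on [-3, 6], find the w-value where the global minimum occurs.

The derivative is -4w^2 - 4w + 48, whose only zero in [-3, 6] is w = 3.
Candidates: R(-3) = -131,  R(3) = 85,  R(6) = -77.
Hence the absolute minimum is -131 at w = -3.

-3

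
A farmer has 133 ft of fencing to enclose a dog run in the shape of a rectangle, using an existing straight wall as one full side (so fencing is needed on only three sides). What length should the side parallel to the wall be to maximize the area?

Let the sides perpendicular to the wall have length x and the parallel side y, so 2x + y = 133 and the area is A = xy = x(133 − 2x).
A'(x) = 133 − 4x = 0 gives x = 133/4, and A''(x) = −4 < 0 confirms a maximum.
Then y = 133 − 2·133/4 = 133/2 and A = 17689/8.

133/2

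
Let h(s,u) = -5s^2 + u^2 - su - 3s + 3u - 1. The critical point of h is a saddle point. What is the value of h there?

∂h/∂s = -10s - u - 3 = 0 and ∂h/∂u = -s + 2u + 3 = 0, so (s, u) = (-1/7, -11/7).
The Hessian has h_{ss} = -10, h_{uu} = 2, h_{su} = -1, giving D = -21 < 0, so the point is a saddle point.
h(-1/7, -11/7) = -22/7.

-22/7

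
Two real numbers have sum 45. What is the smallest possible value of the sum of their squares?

With a + b = 45, a^2 + b^2 = a^2 + (45 − a)^2.
The derivative 2a − 2(45 − a) = 4a − 90 vanishes at a = 45/2; second derivative 4 > 0, a minimum.
The minimum is 2·(45/2)^2 = 2025/2.

2025/2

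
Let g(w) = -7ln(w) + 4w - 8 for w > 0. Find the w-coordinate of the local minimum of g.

7/4

g'(w) = -7/w + 4 = 0 gives w = 7/4.
g''(w) = 7/w², which is positive for w > 0, so this is a local minimum.
g(7/4) = -7·ln(7/4) + 7 - 8 ≈ -4.9173.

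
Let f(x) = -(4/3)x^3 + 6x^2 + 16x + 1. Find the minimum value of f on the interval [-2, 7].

-151/3

The derivative is -4x^2 + 12x + 16, which vanishes at x = -1 and x = 4.
Evaluating at the critical points and endpoints: f(-2) = 11/3; f(-1) = -23/3; f(4) = 227/3; f(7) = -151/3.
Hence the absolute minimum is -151/3 at x = 7.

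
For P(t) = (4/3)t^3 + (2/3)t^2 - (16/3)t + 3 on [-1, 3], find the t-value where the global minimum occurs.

Differentiating, P'(t) = 4t^2 + (4/3)t - 16/3; whose only zero in [-1, 3] is t = 1.
Evaluating at the critical points and endpoints: P(-1) = 23/3,  P(1) = -1/3,  P(3) = 29.
Hence the absolute minimum is -1/3 at t = 1.

1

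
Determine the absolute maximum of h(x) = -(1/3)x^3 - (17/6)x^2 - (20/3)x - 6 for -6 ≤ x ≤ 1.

Differentiating, h'(x) = -x^2 - (17/3)x - 20/3; which vanishes at x = -4 and x = -5/3.
Candidates: h(-6) = 4,  h(-4) = -10/3,  h(-5/3) = -197/162,  h(1) = -95/6.
So the maximum is h(-6) = 4.

4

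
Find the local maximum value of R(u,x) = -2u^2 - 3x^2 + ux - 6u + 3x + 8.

292/23

∂R/∂u = -4u + x - 6 = 0 and ∂R/∂x = u - 6x + 3 = 0, so (u, x) = (-33/23, 6/23).
The Hessian has R_{uu} = -4, R_{xx} = -6, R_{ux} = 1, giving D = 23 > 0 with R_{uu} < 0, so the point is a local maximum.
R(-33/23, 6/23) = 292/23.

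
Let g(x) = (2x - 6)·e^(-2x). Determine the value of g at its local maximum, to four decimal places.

Differentiating with the product rule gives g'(x) = (-4x + 14)·e^(-2x). Since e^(-2x) > 0, the only critical point is x = 7/2.
g''(7/2) has the same sign as -4 < 0, so this is a local maximum.
g(7/2) = (1)·e^(-7) ≈ 0.0009.

0.0009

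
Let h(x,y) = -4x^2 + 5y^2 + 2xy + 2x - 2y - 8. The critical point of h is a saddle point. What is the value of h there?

∂h/∂x = -8x + 2y + 2 = 0 and ∂h/∂y = 2x + 10y - 2 = 0, so (x, y) = (2/7, 1/7).
The Hessian has h_{xx} = -8, h_{yy} = 10, h_{xy} = 2, giving D = -84 < 0, so the point is a saddle point.
h(2/7, 1/7) = -55/7.

-55/7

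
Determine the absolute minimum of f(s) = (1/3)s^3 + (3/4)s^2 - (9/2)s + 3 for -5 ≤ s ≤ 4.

-15/16

The derivative is s^2 + (3/2)s - 9/2, which vanishes at s = -3 and s = 3/2.
Compare values at every candidate in [-5, 4]: f(-5) = 31/12, f(-3) = 57/4, f(3/2) = -15/16, f(4) = 55/3.
So the minimum is f(3/2) = -15/16.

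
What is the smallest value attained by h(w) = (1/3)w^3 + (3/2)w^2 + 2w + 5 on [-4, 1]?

Differentiating, h'(w) = w^2 + 3w + 2; which vanishes at w = -2 and w = -1.
Candidates: h(-4) = -1/3; h(-2) = 13/3; h(-1) = 25/6; h(1) = 53/6.
So the minimum is h(-4) = -1/3.

-1/3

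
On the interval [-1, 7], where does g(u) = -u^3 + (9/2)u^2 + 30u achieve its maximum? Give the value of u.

The derivative is -3u^2 + 9u + 30, whose only zero in [-1, 7] is u = 5.
Evaluating at the critical points and endpoints: g(-1) = -49/2; g(5) = 275/2; g(7) = 175/2.
So the maximum is g(5) = 275/2.

5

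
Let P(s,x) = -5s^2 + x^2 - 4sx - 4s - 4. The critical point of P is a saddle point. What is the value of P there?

∂P/∂s = -10s - 4x - 4 = 0 and ∂P/∂x = -4s + 2x = 0, so (s, x) = (-2/9, -4/9).
The Hessian has P_{ss} = -10, P_{xx} = 2, P_{sx} = -4, giving D = -36 < 0, so the point is a saddle point.
P(-2/9, -4/9) = -32/9.

-32/9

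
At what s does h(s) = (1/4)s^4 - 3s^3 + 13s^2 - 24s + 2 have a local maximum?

3

h'(s) = s^3 - 9s^2 + 26s - 24. Setting h'(s) = 0 gives s ∈ {2, 3, 4}.
Second-derivative test with h''(s) = 3s^2 - 18s + 26: h''(2) = 2 > 0 ⇒ local minimum; h''(3) = -1 < 0 ⇒ local maximum; h''(4) = 2 > 0 ⇒ local minimum.
The local maximum is h(3) = -55/4.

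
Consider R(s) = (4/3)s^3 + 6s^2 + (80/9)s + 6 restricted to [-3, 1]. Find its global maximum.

The derivative is 4s^2 + 12s + 80/9, which vanishes at s = -5/3 and s = -4/3.
Candidates: R(-3) = -8/3,  R(-5/3) = 136/81,  R(-4/3) = 134/81,  R(1) = 200/9.
Hence the absolute maximum is 200/9 at s = 1.

200/9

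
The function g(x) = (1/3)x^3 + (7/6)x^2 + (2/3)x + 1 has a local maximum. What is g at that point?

Critical points: g'(x) = x^2 + (7/3)x + 2/3 vanishes at x = -2, -1/3.
g''(x) = 2x + 7/3. g''(-2) = -5/3 < 0 ⇒ local maximum; g''(-1/3) = 5/3 > 0 ⇒ local minimum.
So the local maximum value is g(-2) = 5/3.

5/3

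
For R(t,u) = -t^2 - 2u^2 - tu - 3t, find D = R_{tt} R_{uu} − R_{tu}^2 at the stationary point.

7

∂R/∂t = -2t - u - 3 = 0 and ∂R/∂u = -t - 4u = 0, so (t, u) = (-12/7, 3/7).
The Hessian has R_{tt} = -2, R_{uu} = -4, R_{tu} = -1, giving D = 7 > 0 with R_{tt} < 0, so the point is a local maximum.
D = (-2)·(-4) − (-1)^2 = 7.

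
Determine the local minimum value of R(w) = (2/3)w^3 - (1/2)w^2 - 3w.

R'(w) = 2w^2 - w - 3. Setting R'(w) = 0 gives w ∈ {-1, 3/2}.
R''(w) = 4w - 1. R''(-1) = -5 < 0 ⇒ local maximum; R''(3/2) = 5 > 0 ⇒ local minimum.
The local minimum is R(3/2) = -27/8.

-27/8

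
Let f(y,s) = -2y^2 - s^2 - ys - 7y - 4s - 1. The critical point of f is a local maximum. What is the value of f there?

∂f/∂y = -4y - s - 7 = 0 and ∂f/∂s = -y - 2s - 4 = 0, so (y, s) = (-10/7, -9/7).
The Hessian has f_{yy} = -4, f_{ss} = -2, f_{ys} = -1, giving D = 7 > 0 with f_{yy} < 0, so the point is a local maximum.
f(-10/7, -9/7) = 46/7.

46/7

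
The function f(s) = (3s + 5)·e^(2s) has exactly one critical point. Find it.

f'(s) = 3·e^(2s) + (3s + 5)·2·e^(2s) = (6s + 13)·e^(2s). Since e^(2s) > 0, the only critical point is s = -13/6.
f''(-13/6) has the same sign as 6 > 0, so this is a local minimum.
f(-13/6) = (-3/2)·e^(-13/3) ≈ -0.0197.

-13/6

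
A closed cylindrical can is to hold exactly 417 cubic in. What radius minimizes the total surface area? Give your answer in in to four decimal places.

With radius r and height h, πr²h = 417 so h = 417/(πr²), and S(r) = 2πr² + 2πrh = 2πr² + 2·417/r.
S'(r) = 4πr − 2·417/r² = 0 ⇒ r³ = 417/(2π), so r ≈ 4.0487 and h = 2r ≈ 8.0975.
S''(r) = 4π + 4·417/r³ > 0, so this is the minimum; S ≈ 308.9858.

4.0487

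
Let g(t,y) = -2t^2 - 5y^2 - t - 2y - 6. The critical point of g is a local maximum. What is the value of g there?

-227/40

∂g/∂t = -4t - 1 = 0 and ∂g/∂y = -10y - 2 = 0, so (t, y) = (-1/4, -1/5).
The Hessian has g_{tt} = -4, g_{yy} = -10, g_{ty} = 0, giving D = 40 > 0 with g_{tt} < 0, so the point is a local maximum.
g(-1/4, -1/5) = -227/40.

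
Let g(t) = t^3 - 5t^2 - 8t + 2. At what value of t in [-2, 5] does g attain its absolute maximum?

Differentiating, g'(t) = 3t^2 - 10t - 8; which vanishes at t = -2/3 and t = 4.
Compare values at every candidate in [-2, 5]: g(-2) = -10, g(-2/3) = 130/27, g(4) = -46, g(5) = -38.
The maximum over the interval is 130/27, attained at t = -2/3.

-2/3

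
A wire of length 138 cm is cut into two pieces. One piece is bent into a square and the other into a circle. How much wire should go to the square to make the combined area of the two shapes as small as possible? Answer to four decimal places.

Let x be the length used for the square. Square side x/4; circle radius (138−x)/(2π).
A(x) = (x/4)² + π·((138−x)/(2π))² = x²/16 + (138−x)²/(4π) for 0 ≤ x ≤ 138. A'(x) = x/8 − (138−x)/(2π) = 0 gives x = 4·138/(π+4) ≈ 77.2937.
A'' = 1/8 + 1/(2π) > 0, so this gives the minimum combined area; x ≈ 77.2937 cm to the square.

77.2937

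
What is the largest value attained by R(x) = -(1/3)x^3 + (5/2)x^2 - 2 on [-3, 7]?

Differentiating, R'(x) = -x^2 + 5x; which vanishes at x = 0 and x = 5.
Compare values at every candidate in [-3, 7]: R(-3) = 59/2; R(0) = -2; R(5) = 113/6; R(7) = 37/6.
Hence the absolute maximum is 59/2 at x = -3.

59/2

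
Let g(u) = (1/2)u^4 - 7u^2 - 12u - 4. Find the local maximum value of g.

Critical points: g'(u) = 2u^3 - 14u - 12 vanishes at u = -2, -1, 3.
g''(u) = 6u^2 - 14. g''(-2) = 10 > 0 ⇒ local minimum; g''(-1) = -8 < 0 ⇒ local maximum; g''(3) = 40 > 0 ⇒ local minimum.
Thus g has its local maximum at u = -1, with value 3/2.

3/2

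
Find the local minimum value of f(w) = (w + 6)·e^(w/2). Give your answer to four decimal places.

-0.0366

By the product rule, f'(w) = ((1/2)w + 4)·e^(w/2). Since e^(w/2) > 0, the only critical point is w = -8.
f''(-8) has the same sign as 1/2 > 0, so this is a local minimum.
f(-8) = (-2)·e^(-4) ≈ -0.0366.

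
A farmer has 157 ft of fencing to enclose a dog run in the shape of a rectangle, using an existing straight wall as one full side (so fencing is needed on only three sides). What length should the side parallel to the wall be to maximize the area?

Let the sides perpendicular to the wall have length x and the parallel side y, so 2x + y = 157 and the area is A = xy = x(157 − 2x).
A'(x) = 157 − 4x = 0 gives x = 157/4, and A''(x) = −4 < 0 confirms a maximum.
Then y = 157 − 2·157/4 = 157/2 and A = 24649/8.

157/2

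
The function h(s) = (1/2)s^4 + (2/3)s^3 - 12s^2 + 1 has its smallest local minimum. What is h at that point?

-317/3

h'(s) = 2s^3 + 2s^2 - 24s = 0 at s = -4, 0, 3.
Since h''(s) = 6s^2 + 4s - 24, we get h''(-4) = 56 > 0 ⇒ local minimum; h''(0) = -24 < 0 ⇒ local maximum; h''(3) = 42 > 0 ⇒ local minimum.
Thus h has its smallest local minimum at s = -4, with value -317/3.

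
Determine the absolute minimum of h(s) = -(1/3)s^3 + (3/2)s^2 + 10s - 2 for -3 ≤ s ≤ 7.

-40/3

Differentiating, h'(s) = -s^2 + 3s + 10; which vanishes at s = -2 and s = 5.
Evaluating at the critical points and endpoints: h(-3) = -19/2, h(-2) = -40/3, h(5) = 263/6, h(7) = 163/6.
So the minimum is h(-2) = -40/3.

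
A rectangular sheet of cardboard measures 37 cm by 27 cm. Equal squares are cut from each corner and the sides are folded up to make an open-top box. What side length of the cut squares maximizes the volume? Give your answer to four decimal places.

With cut size x, the volume is V(x) = x(37 − 2x)(27 − 2x) for 0 < x < 13.5.
V'(x) = 12x^2 − 256x + 999. Setting V'(x) = 0 gives x ≈ 5.1415 (the root in (0, 13.5)).
V''(x) = 24x − 256 is negative there, so this is the maximum; V ≈ 2296.3383.

5.1415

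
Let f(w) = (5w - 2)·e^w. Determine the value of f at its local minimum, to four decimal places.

f'(w) = 5·e^w + (5w - 2)·1·e^w = (5w + 3)·e^w. Since e^w > 0, the only critical point is w = -3/5.
f''(-3/5) has the same sign as 5 > 0, so this is a local minimum.
f(-3/5) = (-5)·e^(-3/5) ≈ -2.7441.

-2.7441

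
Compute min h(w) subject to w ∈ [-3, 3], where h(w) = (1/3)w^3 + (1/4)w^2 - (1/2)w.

-21/4

h'(w) = w^2 + (1/2)w - 1/2, which vanishes at w = -1 and w = 1/2.
Compare values at every candidate in [-3, 3]: h(-3) = -21/4,  h(-1) = 5/12,  h(1/2) = -7/48,  h(3) = 39/4.
Hence the absolute minimum is -21/4 at w = -3.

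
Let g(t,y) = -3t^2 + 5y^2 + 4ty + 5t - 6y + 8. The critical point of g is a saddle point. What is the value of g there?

745/76

∂g/∂t = -6t + 4y + 5 = 0 and ∂g/∂y = 4t + 10y - 6 = 0, so (t, y) = (37/38, 4/19).
The Hessian has g_{tt} = -6, g_{yy} = 10, g_{ty} = 4, giving D = -76 < 0, so the point is a saddle point.
g(37/38, 4/19) = 745/76.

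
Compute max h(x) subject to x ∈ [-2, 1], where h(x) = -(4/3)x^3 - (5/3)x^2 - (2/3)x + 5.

Differentiating, h'(x) = -4x^2 - (10/3)x - 2/3; which vanishes at x = -1/2 and x = -1/3.
Candidates: h(-2) = 31/3,  h(-1/2) = 61/12,  h(-1/3) = 412/81,  h(1) = 4/3.
The maximum over the interval is 31/3, attained at x = -2.

31/3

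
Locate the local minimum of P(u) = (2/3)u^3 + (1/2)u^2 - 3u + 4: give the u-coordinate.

Critical points: P'(u) = 2u^2 + u - 3 vanishes at u = -3/2, 1.
P''(u) = 4u + 1. P''(-3/2) = -5 < 0 ⇒ local maximum; P''(1) = 5 > 0 ⇒ local minimum.
The local minimum is P(1) = 13/6.

1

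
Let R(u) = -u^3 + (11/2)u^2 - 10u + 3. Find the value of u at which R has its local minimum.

5/3

R'(u) = -3u^2 + 11u - 10 = 0 at u = 5/3, 2.
Second-derivative test with R''(u) = -6u + 11: R''(5/3) = 1 > 0 ⇒ local minimum; R''(2) = -1 < 0 ⇒ local maximum.
So the local minimum value is R(5/3) = -163/54.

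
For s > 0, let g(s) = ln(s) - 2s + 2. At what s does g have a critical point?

g'(s) = 1/s − 2 = 0 gives s = 1/2.
g''(s) = -1/s², which is negative for s > 0, so this is a local maximum.
g(1/2) = 1·ln(1/2) - 1 + 2 ≈ 0.3069.

1/2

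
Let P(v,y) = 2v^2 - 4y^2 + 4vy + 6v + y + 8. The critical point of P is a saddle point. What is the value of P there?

∂P/∂v = 4v + 4y + 6 = 0 and ∂P/∂y = 4v - 8y + 1 = 0, so (v, y) = (-13/12, -5/12).
The Hessian has P_{vv} = 4, P_{yy} = -8, P_{vy} = 4, giving D = -48 < 0, so the point is a saddle point.
P(-13/12, -5/12) = 109/24.

109/24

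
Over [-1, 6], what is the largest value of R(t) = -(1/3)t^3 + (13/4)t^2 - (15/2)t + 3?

The derivative is -t^2 + (13/2)t - 15/2, which vanishes at t = 3/2 and t = 5.
Compare values at every candidate in [-1, 6]: R(-1) = 169/12; R(3/2) = -33/16; R(5) = 61/12; R(6) = 3.
The maximum over the interval is 169/12, attained at t = -1.

169/12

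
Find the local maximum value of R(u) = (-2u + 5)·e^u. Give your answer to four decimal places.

8.9634

Differentiating with the product rule gives R'(u) = (-2u + 3)·e^u. Since e^u > 0, the only critical point is u = 3/2.
R''(3/2) has the same sign as -2 < 0, so this is a local maximum.
R(3/2) = (2)·e^(3/2) ≈ 8.9634.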